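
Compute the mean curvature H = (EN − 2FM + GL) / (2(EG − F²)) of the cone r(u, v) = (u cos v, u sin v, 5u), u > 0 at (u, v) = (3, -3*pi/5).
H = 5*sqrt(26)/156

With E = 26, F = 0, G = u^2, L = 0, M = 0, N = 5*sqrt(26)*u^2/(26*Abs(u)), assemble
  H = (EN − 2FM + GL) / (2(EG − F²)) = 5*sqrt(26)/(52*Abs(u)).
At (u, v) = (3, -3*pi/5): H = 5*sqrt(26)/156.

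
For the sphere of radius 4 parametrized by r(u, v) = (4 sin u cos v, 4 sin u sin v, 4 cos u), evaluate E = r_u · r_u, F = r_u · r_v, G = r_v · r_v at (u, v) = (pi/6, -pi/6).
E = 16;  F = 0;  G = 4

Partials: r_u = (4*cos(u)*cos(v), 4*sin(v)*cos(u), -4*sin(u)), r_v = (-4*sin(u)*sin(v), 4*sin(u)*cos(v), 0). As functions of (u, v):
  E = r_u · r_u = 16,
  F = r_u · r_v = 0,
  G = r_v · r_v = 16*sin(u)^2.
Evaluating at (u, v) = (pi/6, -pi/6): E = 16, F = 0, G = 4.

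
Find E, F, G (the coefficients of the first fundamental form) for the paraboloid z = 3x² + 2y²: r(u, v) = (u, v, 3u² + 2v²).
E = 36*u^2 + 1;  F = 24*u*v;  G = 16*v^2 + 1

Compute partials: r_u = (1, 0, 6*u), r_v = (0, 1, 4*v). Then
  E = r_u · r_u = 36*u^2 + 1,
  F = r_u · r_v = 24*u*v,
  G = r_v · r_v = 16*v^2 + 1.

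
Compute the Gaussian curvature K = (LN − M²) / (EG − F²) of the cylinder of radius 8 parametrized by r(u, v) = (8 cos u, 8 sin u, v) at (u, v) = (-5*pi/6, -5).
K = 0

Coefficients of the first fundamental form: E = 64, F = 0, G = 1.
Coefficients of the second fundamental form: L = -8, M = 0, N = 0.
Assemble K = (LN − M²)/(EG − F²) = 0. At (u, v) = (-5*pi/6, -5): K = 0.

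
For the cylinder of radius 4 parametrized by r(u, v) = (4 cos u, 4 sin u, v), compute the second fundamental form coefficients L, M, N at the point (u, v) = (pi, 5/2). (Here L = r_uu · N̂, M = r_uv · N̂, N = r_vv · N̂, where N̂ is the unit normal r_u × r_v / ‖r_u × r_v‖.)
L = -4;  M = 0;  N = 0

Compute the unit normal N̂(u, v) = (cos(u), sin(u), 0), and the second partials r_uu, r_uv, r_vv. Take dot products:
  L(u, v) = r_uu · N̂ = -4,
  M(u, v) = r_uv · N̂ = 0,
  N(u, v) = r_vv · N̂ = 0.
Evaluating at (u, v) = (pi, 5/2):
  L = -4, M = 0, N = 0.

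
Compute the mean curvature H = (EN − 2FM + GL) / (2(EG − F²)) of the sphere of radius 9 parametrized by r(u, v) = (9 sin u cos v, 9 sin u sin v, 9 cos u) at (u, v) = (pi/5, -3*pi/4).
H = -1/9

With E = 81, F = 0, G = 81*sin(u)^2, L = -9*sin(u)/Abs(sin(u)), M = 0, N = -9*sin(u)^3/Abs(sin(u)), assemble
  H = (EN − 2FM + GL) / (2(EG − F²)) = -sin(u)/(9*Abs(sin(u))).
At (u, v) = (pi/5, -3*pi/4): H = -1/9.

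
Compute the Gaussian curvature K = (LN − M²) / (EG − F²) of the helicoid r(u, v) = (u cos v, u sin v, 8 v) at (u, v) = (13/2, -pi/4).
K = -1024/180625

Coefficients of the first fundamental form: E = 1, F = 0, G = u^2 + 64.
Coefficients of the second fundamental form: L = 0, M = -8/sqrt(u^2 + 64), N = 0.
Assemble K = (LN − M²)/(EG − F²) = -64/(u^2 + 64)^2. At (u, v) = (13/2, -pi/4): K = -1024/180625.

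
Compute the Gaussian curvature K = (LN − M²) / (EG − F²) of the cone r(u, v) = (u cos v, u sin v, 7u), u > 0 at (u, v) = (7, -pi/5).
K = 0

Coefficients of the first fundamental form: E = 50, F = 0, G = u^2.
Coefficients of the second fundamental form: L = 0, M = 0, N = 7*sqrt(2)*u^2/(10*Abs(u)).
Assemble K = (LN − M²)/(EG − F²) = 0. At (u, v) = (7, -pi/5): K = 0.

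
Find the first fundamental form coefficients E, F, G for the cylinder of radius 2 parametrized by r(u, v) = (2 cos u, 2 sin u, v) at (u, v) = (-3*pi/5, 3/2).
E = 4;  F = 0;  G = 1

Partials: r_u = (-2*sin(u), 2*cos(u), 0), r_v = (0, 0, 1). As functions of (u, v):
  E = r_u · r_u = 4,
  F = r_u · r_v = 0,
  G = r_v · r_v = 1.
Evaluating at (u, v) = (-3*pi/5, 3/2): E = 4, F = 0, G = 1.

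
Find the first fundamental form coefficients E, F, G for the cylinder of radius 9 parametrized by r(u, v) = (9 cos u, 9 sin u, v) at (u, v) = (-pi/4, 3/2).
E = 81;  F = 0;  G = 1

Partials: r_u = (-9*sin(u), 9*cos(u), 0), r_v = (0, 0, 1). As functions of (u, v):
  E = r_u · r_u = 81,
  F = r_u · r_v = 0,
  G = r_v · r_v = 1.
Evaluating at (u, v) = (-pi/4, 3/2): E = 81, F = 0, G = 1.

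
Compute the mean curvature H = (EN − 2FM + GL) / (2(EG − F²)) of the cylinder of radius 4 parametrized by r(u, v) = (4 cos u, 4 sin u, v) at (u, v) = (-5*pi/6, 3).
H = -1/8

With E = 16, F = 0, G = 1, L = -4, M = 0, N = 0, assemble
  H = (EN − 2FM + GL) / (2(EG − F²)) = -1/8.
At (u, v) = (-5*pi/6, 3): H = -1/8.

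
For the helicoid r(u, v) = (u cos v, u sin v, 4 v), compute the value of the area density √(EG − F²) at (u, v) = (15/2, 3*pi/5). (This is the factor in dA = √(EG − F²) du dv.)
√(EG − F²)|_{(15/2, 3*pi/5)} = 17/2

E = 1, F = 0, G = u^2 + 16, so EG − F² = u^2 + 16. Taking the positive square root: √(EG − F²) = sqrt(u^2 + 16). At (u, v) = (15/2, 3*pi/5): 17/2.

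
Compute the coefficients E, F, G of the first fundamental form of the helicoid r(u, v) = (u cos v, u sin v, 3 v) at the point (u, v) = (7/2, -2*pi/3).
E = 1;  F = 0;  G = 85/4

Partials: r_u = (cos(v), sin(v), 0), r_v = (-u*sin(v), u*cos(v), 3). As functions of (u, v):
  E = r_u · r_u = 1,
  F = r_u · r_v = 0,
  G = r_v · r_v = u^2 + 9.
Evaluating at (u, v) = (7/2, -2*pi/3): E = 1, F = 0, G = 85/4.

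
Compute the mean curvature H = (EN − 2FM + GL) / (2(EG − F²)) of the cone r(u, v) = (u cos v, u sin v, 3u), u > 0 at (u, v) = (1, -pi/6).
H = 3*sqrt(10)/20

With E = 10, F = 0, G = u^2, L = 0, M = 0, N = 3*sqrt(10)*u^2/(10*Abs(u)), assemble
  H = (EN − 2FM + GL) / (2(EG − F²)) = 3*sqrt(10)/(20*Abs(u)).
At (u, v) = (1, -pi/6): H = 3*sqrt(10)/20.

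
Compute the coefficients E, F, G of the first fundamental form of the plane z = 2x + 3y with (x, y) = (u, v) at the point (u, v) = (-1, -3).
E = 5;  F = 6;  G = 10

Partials: r_u = (1, 0, 2), r_v = (0, 1, 3). As functions of (u, v):
  E = r_u · r_u = 5,
  F = r_u · r_v = 6,
  G = r_v · r_v = 10.
Evaluating at (u, v) = (-1, -3): E = 5, F = 6, G = 10.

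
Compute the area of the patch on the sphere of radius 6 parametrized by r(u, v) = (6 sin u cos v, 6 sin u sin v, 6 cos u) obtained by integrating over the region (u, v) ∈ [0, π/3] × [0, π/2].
Area = 9*pi

Area = ∫∫ √(EG − F²) du dv with √(EG − F²) = 36*Abs(sin(u)). Integrating over [0, π/3] × [0, π/2] gives 9*pi.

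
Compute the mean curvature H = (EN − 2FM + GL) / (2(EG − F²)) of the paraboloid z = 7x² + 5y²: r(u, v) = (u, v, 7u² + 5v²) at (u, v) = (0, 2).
H = 2812*sqrt(401)/160801

With E = 196*u^2 + 1, F = 140*u*v, G = 100*v^2 + 1, L = 14/sqrt(196*u^2 + 100*v^2 + 1), M = 0, N = 10/sqrt(196*u^2 + 100*v^2 + 1), assemble
  H = (EN − 2FM + GL) / (2(EG − F²)) = 4*(245*u^2 + 175*v^2 + 3)/(196*u^2 + 100*v^2 + 1)^(3/2).
At (u, v) = (0, 2): H = 2812*sqrt(401)/160801.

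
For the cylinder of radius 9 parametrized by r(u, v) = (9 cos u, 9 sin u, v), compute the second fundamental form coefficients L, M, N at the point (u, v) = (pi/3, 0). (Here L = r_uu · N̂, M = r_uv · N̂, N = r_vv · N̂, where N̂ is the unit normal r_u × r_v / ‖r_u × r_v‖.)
L = -9;  M = 0;  N = 0

Compute the unit normal N̂(u, v) = (cos(u), sin(u), 0), and the second partials r_uu, r_uv, r_vv. Take dot products:
  L(u, v) = r_uu · N̂ = -9,
  M(u, v) = r_uv · N̂ = 0,
  N(u, v) = r_vv · N̂ = 0.
Evaluating at (u, v) = (pi/3, 0):
  L = -9, M = 0, N = 0.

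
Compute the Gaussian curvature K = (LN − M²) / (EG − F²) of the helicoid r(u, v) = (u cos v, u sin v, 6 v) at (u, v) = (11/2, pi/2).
K = -576/70225

Coefficients of the first fundamental form: E = 1, F = 0, G = u^2 + 36.
Coefficients of the second fundamental form: L = 0, M = -6/sqrt(u^2 + 36), N = 0.
Assemble K = (LN − M²)/(EG − F²) = -36/(u^2 + 36)^2. At (u, v) = (11/2, pi/2): K = -576/70225.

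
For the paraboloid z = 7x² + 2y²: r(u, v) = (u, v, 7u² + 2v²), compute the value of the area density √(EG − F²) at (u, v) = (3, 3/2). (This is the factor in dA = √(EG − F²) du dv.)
√(EG − F²)|_{(3, 3/2)} = sqrt(1801)

E = 196*u^2 + 1, F = 56*u*v, G = 16*v^2 + 1, so EG − F² = 196*u^2 + 16*v^2 + 1. Taking the positive square root: √(EG − F²) = sqrt(196*u^2 + 16*v^2 + 1). At (u, v) = (3, 3/2): sqrt(1801).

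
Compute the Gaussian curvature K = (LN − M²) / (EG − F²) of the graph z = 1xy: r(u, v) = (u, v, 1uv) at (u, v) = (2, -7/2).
K = -16/4761

Coefficients of the first fundamental form: E = v^2 + 1, F = u*v, G = u^2 + 1.
Coefficients of the second fundamental form: L = 0, M = 1/sqrt(u^2 + v^2 + 1), N = 0.
Assemble K = (LN − M²)/(EG − F²) = 1/((u^2*v^2 - (u^2 + 1)*(v^2 + 1))*(u^2 + v^2 + 1)). At (u, v) = (2, -7/2): K = -16/4761.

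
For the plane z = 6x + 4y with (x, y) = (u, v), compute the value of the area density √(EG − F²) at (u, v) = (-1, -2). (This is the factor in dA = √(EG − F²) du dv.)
√(EG − F²)|_{(-1, -2)} = sqrt(53)

E = 37, F = 24, G = 17, so EG − F² = 53. Taking the positive square root: √(EG − F²) = sqrt(53). At (u, v) = (-1, -2): sqrt(53).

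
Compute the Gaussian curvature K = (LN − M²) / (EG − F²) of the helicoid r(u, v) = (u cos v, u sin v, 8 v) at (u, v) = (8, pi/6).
K = -1/256

Coefficients of the first fundamental form: E = 1, F = 0, G = u^2 + 64.
Coefficients of the second fundamental form: L = 0, M = -8/sqrt(u^2 + 64), N = 0.
Assemble K = (LN − M²)/(EG − F²) = -64/(u^2 + 64)^2. At (u, v) = (8, pi/6): K = -1/256.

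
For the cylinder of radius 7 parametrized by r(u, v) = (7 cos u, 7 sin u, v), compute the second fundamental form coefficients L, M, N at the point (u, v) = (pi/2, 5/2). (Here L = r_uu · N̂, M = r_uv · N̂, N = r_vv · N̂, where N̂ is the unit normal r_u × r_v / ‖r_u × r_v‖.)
L = -7;  M = 0;  N = 0

Compute the unit normal N̂(u, v) = (cos(u), sin(u), 0), and the second partials r_uu, r_uv, r_vv. Take dot products:
  L(u, v) = r_uu · N̂ = -7,
  M(u, v) = r_uv · N̂ = 0,
  N(u, v) = r_vv · N̂ = 0.
Evaluating at (u, v) = (pi/2, 5/2):
  L = -7, M = 0, N = 0.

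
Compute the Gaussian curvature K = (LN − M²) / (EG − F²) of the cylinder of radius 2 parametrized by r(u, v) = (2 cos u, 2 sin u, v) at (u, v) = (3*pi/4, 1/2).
K = 0

Coefficients of the first fundamental form: E = 4, F = 0, G = 1.
Coefficients of the second fundamental form: L = -2, M = 0, N = 0.
Assemble K = (LN − M²)/(EG − F²) = 0. At (u, v) = (3*pi/4, 1/2): K = 0.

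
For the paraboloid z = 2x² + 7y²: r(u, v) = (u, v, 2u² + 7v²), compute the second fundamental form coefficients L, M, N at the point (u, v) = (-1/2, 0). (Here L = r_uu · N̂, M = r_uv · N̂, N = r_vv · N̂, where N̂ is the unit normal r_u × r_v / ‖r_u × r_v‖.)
L = 4*sqrt(5)/5;  M = 0;  N = 14*sqrt(5)/5

Compute the unit normal N̂(u, v) = (-4*u/sqrt(16*u^2 + 196*v^2 + 1), -14*v/sqrt(16*u^2 + 196*v^2 + 1), 1/sqrt(16*u^2 + 196*v^2 + 1)), and the second partials r_uu, r_uv, r_vv. Take dot products:
  L(u, v) = r_uu · N̂ = 4/sqrt(16*u^2 + 196*v^2 + 1),
  M(u, v) = r_uv · N̂ = 0,
  N(u, v) = r_vv · N̂ = 14/sqrt(16*u^2 + 196*v^2 + 1).
Evaluating at (u, v) = (-1/2, 0):
  L = 4*sqrt(5)/5, M = 0, N = 14*sqrt(5)/5.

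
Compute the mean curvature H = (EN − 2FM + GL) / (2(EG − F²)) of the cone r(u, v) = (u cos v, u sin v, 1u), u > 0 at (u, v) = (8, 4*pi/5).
H = sqrt(2)/32

With E = 2, F = 0, G = u^2, L = 0, M = 0, N = sqrt(2)*u^2/(2*Abs(u)), assemble
  H = (EN − 2FM + GL) / (2(EG − F²)) = sqrt(2)/(4*Abs(u)).
At (u, v) = (8, 4*pi/5): H = sqrt(2)/32.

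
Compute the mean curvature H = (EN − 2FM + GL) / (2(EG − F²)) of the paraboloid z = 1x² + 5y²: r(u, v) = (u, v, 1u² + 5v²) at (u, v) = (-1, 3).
H = 926*sqrt(905)/819025

With E = 4*u^2 + 1, F = 20*u*v, G = 100*v^2 + 1, L = 2/sqrt(4*u^2 + 100*v^2 + 1), M = 0, N = 10/sqrt(4*u^2 + 100*v^2 + 1), assemble
  H = (EN − 2FM + GL) / (2(EG − F²)) = 2*(10*u^2 + 50*v^2 + 3)/(4*u^2 + 100*v^2 + 1)^(3/2).
At (u, v) = (-1, 3): H = 926*sqrt(905)/819025.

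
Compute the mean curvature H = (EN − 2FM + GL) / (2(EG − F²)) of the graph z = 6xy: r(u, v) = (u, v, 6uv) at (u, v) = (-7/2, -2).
H = -378*sqrt(586)/85849

With E = 36*v^2 + 1, F = 36*u*v, G = 36*u^2 + 1, L = 0, M = 6/sqrt(36*u^2 + 36*v^2 + 1), N = 0, assemble
  H = (EN − 2FM + GL) / (2(EG − F²)) = -216*u*v/(36*u^2 + 36*v^2 + 1)^(3/2).
At (u, v) = (-7/2, -2): H = -378*sqrt(586)/85849.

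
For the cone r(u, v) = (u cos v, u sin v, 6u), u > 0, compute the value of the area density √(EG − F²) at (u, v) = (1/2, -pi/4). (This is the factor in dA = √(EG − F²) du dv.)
√(EG − F²)|_{(1/2, -pi/4)} = sqrt(37)/2

E = 37, F = 0, G = u^2, so EG − F² = 37*u^2. Taking the positive square root: √(EG − F²) = sqrt(37)*Abs(u). At (u, v) = (1/2, -pi/4): sqrt(37)/2.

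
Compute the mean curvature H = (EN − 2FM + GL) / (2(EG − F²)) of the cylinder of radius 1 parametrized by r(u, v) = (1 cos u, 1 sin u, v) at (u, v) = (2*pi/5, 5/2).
H = -1/2

With E = 1, F = 0, G = 1, L = -1, M = 0, N = 0, assemble
  H = (EN − 2FM + GL) / (2(EG − F²)) = -1/2.
At (u, v) = (2*pi/5, 5/2): H = -1/2.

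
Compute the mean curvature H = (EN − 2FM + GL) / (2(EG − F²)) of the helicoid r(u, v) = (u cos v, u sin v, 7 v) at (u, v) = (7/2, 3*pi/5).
H = 0

With E = 1, F = 0, G = u^2 + 49, L = 0, M = -7/sqrt(u^2 + 49), N = 0, assemble
  H = (EN − 2FM + GL) / (2(EG − F²)) = 0.
At (u, v) = (7/2, 3*pi/5): H = 0.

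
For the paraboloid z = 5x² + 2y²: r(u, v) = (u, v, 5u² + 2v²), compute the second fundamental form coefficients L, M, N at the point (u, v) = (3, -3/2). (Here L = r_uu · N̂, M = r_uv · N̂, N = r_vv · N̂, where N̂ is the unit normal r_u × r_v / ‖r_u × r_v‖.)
L = 10*sqrt(937)/937;  M = 0;  N = 4*sqrt(937)/937

Compute the unit normal N̂(u, v) = (-10*u/sqrt(100*u^2 + 16*v^2 + 1), -4*v/sqrt(100*u^2 + 16*v^2 + 1), 1/sqrt(100*u^2 + 16*v^2 + 1)), and the second partials r_uu, r_uv, r_vv. Take dot products:
  L(u, v) = r_uu · N̂ = 10/sqrt(100*u^2 + 16*v^2 + 1),
  M(u, v) = r_uv · N̂ = 0,
  N(u, v) = r_vv · N̂ = 4/sqrt(100*u^2 + 16*v^2 + 1).
Evaluating at (u, v) = (3, -3/2):
  L = 10*sqrt(937)/937, M = 0, N = 4*sqrt(937)/937.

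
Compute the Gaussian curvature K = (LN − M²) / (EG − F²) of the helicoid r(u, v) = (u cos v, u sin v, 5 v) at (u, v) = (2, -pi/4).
K = -25/841

Coefficients of the first fundamental form: E = 1, F = 0, G = u^2 + 25.
Coefficients of the second fundamental form: L = 0, M = -5/sqrt(u^2 + 25), N = 0.
Assemble K = (LN − M²)/(EG − F²) = -25/(u^2 + 25)^2. At (u, v) = (2, -pi/4): K = -25/841.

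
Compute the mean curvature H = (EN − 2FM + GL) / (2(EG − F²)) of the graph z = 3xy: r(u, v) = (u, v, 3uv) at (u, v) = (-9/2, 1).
H = 972*sqrt(769)/591361

With E = 9*v^2 + 1, F = 9*u*v, G = 9*u^2 + 1, L = 0, M = 3/sqrt(9*u^2 + 9*v^2 + 1), N = 0, assemble
  H = (EN − 2FM + GL) / (2(EG − F²)) = -27*u*v/(9*u^2 + 9*v^2 + 1)^(3/2).
At (u, v) = (-9/2, 1): H = 972*sqrt(769)/591361.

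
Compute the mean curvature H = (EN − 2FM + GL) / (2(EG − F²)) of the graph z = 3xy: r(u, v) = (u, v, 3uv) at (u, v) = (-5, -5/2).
H = -2700*sqrt(1129)/1274641

With E = 9*v^2 + 1, F = 9*u*v, G = 9*u^2 + 1, L = 0, M = 3/sqrt(9*u^2 + 9*v^2 + 1), N = 0, assemble
  H = (EN − 2FM + GL) / (2(EG − F²)) = -27*u*v/(9*u^2 + 9*v^2 + 1)^(3/2).
At (u, v) = (-5, -5/2): H = -2700*sqrt(1129)/1274641.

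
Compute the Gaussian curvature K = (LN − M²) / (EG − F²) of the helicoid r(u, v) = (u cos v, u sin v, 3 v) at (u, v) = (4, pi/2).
K = -9/625

Coefficients of the first fundamental form: E = 1, F = 0, G = u^2 + 9.
Coefficients of the second fundamental form: L = 0, M = -3/sqrt(u^2 + 9), N = 0.
Assemble K = (LN − M²)/(EG − F²) = -9/(u^2 + 9)^2. At (u, v) = (4, pi/2): K = -9/625.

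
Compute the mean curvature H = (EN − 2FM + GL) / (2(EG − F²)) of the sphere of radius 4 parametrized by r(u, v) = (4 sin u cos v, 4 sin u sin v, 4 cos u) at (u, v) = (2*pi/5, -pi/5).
H = -1/4

With E = 16, F = 0, G = 16*sin(u)^2, L = -4*sin(u)/Abs(sin(u)), M = 0, N = -4*sin(u)^3/Abs(sin(u)), assemble
  H = (EN − 2FM + GL) / (2(EG − F²)) = -sin(u)/(4*Abs(sin(u))).
At (u, v) = (2*pi/5, -pi/5): H = -1/4.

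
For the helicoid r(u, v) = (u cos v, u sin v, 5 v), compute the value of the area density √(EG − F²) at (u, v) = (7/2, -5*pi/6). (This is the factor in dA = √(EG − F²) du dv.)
√(EG − F²)|_{(7/2, -5*pi/6)} = sqrt(149)/2

E = 1, F = 0, G = u^2 + 25, so EG − F² = u^2 + 25. Taking the positive square root: √(EG − F²) = sqrt(u^2 + 25). At (u, v) = (7/2, -5*pi/6): sqrt(149)/2.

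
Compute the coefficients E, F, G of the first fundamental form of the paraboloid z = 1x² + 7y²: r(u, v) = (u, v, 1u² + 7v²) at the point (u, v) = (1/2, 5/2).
E = 2;  F = 35;  G = 1226

Partials: r_u = (1, 0, 2*u), r_v = (0, 1, 14*v). As functions of (u, v):
  E = r_u · r_u = 4*u^2 + 1,
  F = r_u · r_v = 28*u*v,
  G = r_v · r_v = 196*v^2 + 1.
Evaluating at (u, v) = (1/2, 5/2): E = 2, F = 35, G = 1226.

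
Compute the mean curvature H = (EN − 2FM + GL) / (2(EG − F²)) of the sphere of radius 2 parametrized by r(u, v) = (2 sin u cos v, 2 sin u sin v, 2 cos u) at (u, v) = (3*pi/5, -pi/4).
H = -1/2

With E = 4, F = 0, G = 4*sin(u)^2, L = -2*sin(u)/Abs(sin(u)), M = 0, N = -2*sin(u)^3/Abs(sin(u)), assemble
  H = (EN − 2FM + GL) / (2(EG − F²)) = -sin(u)/(2*Abs(sin(u))).
At (u, v) = (3*pi/5, -pi/4): H = -1/2.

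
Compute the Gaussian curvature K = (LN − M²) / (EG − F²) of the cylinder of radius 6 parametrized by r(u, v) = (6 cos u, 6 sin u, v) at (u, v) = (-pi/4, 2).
K = 0

Coefficients of the first fundamental form: E = 36, F = 0, G = 1.
Coefficients of the second fundamental form: L = -6, M = 0, N = 0.
Assemble K = (LN − M²)/(EG − F²) = 0. At (u, v) = (-pi/4, 2): K = 0.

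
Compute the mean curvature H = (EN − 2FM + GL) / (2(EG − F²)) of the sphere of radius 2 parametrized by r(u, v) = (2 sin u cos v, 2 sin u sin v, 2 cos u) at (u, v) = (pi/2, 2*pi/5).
H = -1/2

With E = 4, F = 0, G = 4*sin(u)^2, L = -2*sin(u)/Abs(sin(u)), M = 0, N = -2*sin(u)^3/Abs(sin(u)), assemble
  H = (EN − 2FM + GL) / (2(EG − F²)) = -sin(u)/(2*Abs(sin(u))).
At (u, v) = (pi/2, 2*pi/5): H = -1/2.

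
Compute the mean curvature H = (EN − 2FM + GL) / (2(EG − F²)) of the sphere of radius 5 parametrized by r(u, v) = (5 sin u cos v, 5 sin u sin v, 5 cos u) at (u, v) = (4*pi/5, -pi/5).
H = -1/5

With E = 25, F = 0, G = 25*sin(u)^2, L = -5*sin(u)/Abs(sin(u)), M = 0, N = -5*sin(u)^3/Abs(sin(u)), assemble
  H = (EN − 2FM + GL) / (2(EG − F²)) = -sin(u)/(5*Abs(sin(u))).
At (u, v) = (4*pi/5, -pi/5): H = -1/5.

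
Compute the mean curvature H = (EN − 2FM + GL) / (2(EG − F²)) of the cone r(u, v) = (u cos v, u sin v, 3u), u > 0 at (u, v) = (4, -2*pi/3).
H = 3*sqrt(10)/80

With E = 10, F = 0, G = u^2, L = 0, M = 0, N = 3*sqrt(10)*u^2/(10*Abs(u)), assemble
  H = (EN − 2FM + GL) / (2(EG − F²)) = 3*sqrt(10)/(20*Abs(u)).
At (u, v) = (4, -2*pi/3): H = 3*sqrt(10)/80.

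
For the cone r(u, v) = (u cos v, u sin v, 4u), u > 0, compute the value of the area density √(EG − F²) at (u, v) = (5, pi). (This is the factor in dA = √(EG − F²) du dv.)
√(EG − F²)|_{(5, pi)} = 5*sqrt(17)

E = 17, F = 0, G = u^2, so EG − F² = 17*u^2. Taking the positive square root: √(EG − F²) = sqrt(17)*Abs(u). At (u, v) = (5, pi): 5*sqrt(17).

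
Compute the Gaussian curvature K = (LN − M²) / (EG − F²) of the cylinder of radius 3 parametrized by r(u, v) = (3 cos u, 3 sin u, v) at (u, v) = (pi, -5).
K = 0

Coefficients of the first fundamental form: E = 9, F = 0, G = 1.
Coefficients of the second fundamental form: L = -3, M = 0, N = 0.
Assemble K = (LN − M²)/(EG − F²) = 0. At (u, v) = (pi, -5): K = 0.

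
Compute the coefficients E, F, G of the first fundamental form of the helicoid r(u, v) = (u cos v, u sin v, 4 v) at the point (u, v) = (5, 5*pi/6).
E = 1;  F = 0;  G = 41

Partials: r_u = (cos(v), sin(v), 0), r_v = (-u*sin(v), u*cos(v), 4). As functions of (u, v):
  E = r_u · r_u = 1,
  F = r_u · r_v = 0,
  G = r_v · r_v = u^2 + 16.
Evaluating at (u, v) = (5, 5*pi/6): E = 1, F = 0, G = 41.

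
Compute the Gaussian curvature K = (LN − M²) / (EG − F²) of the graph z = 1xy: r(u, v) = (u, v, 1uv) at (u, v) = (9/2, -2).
K = -16/10201

Coefficients of the first fundamental form: E = v^2 + 1, F = u*v, G = u^2 + 1.
Coefficients of the second fundamental form: L = 0, M = 1/sqrt(u^2 + v^2 + 1), N = 0.
Assemble K = (LN − M²)/(EG − F²) = 1/((u^2*v^2 - (u^2 + 1)*(v^2 + 1))*(u^2 + v^2 + 1)). At (u, v) = (9/2, -2): K = -16/10201.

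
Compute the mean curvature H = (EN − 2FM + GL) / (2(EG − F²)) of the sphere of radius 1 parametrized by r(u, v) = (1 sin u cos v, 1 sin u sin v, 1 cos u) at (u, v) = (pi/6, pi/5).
H = -1

With E = 1, F = 0, G = sin(u)^2, L = -sin(u)/Abs(sin(u)), M = 0, N = -sin(u)^3/Abs(sin(u)), assemble
  H = (EN − 2FM + GL) / (2(EG − F²)) = -sin(u)/Abs(sin(u)).
At (u, v) = (pi/6, pi/5): H = -1.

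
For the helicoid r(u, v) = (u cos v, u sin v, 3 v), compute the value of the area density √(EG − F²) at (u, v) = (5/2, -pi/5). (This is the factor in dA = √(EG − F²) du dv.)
√(EG − F²)|_{(5/2, -pi/5)} = sqrt(61)/2

E = 1, F = 0, G = u^2 + 9, so EG − F² = u^2 + 9. Taking the positive square root: √(EG − F²) = sqrt(u^2 + 9). At (u, v) = (5/2, -pi/5): sqrt(61)/2.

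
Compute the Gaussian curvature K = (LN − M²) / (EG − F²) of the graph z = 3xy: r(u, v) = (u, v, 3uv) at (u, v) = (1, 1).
K = -9/361

Coefficients of the first fundamental form: E = 9*v^2 + 1, F = 9*u*v, G = 9*u^2 + 1.
Coefficients of the second fundamental form: L = 0, M = 3/sqrt(9*u^2 + 9*v^2 + 1), N = 0.
Assemble K = (LN − M²)/(EG − F²) = -9/(81*u^4 + 162*u^2*v^2 + 18*u^2 + 81*v^4 + 18*v^2 + 1). At (u, v) = (1, 1): K = -9/361.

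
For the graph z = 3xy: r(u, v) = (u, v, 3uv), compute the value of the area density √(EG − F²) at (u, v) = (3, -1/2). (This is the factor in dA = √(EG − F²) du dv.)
√(EG − F²)|_{(3, -1/2)} = sqrt(337)/2

E = 9*v^2 + 1, F = 9*u*v, G = 9*u^2 + 1, so EG − F² = 9*u^2 + 9*v^2 + 1. Taking the positive square root: √(EG − F²) = sqrt(9*u^2 + 9*v^2 + 1). At (u, v) = (3, -1/2): sqrt(337)/2.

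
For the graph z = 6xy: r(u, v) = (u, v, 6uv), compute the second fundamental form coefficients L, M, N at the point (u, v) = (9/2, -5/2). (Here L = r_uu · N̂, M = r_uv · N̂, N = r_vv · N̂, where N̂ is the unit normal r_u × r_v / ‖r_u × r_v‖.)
L = 0;  M = 6*sqrt(955)/955;  N = 0

Compute the unit normal N̂(u, v) = (-6*v/sqrt(36*u^2 + 36*v^2 + 1), -6*u/sqrt(36*u^2 + 36*v^2 + 1), 1/sqrt(36*u^2 + 36*v^2 + 1)), and the second partials r_uu, r_uv, r_vv. Take dot products:
  L(u, v) = r_uu · N̂ = 0,
  M(u, v) = r_uv · N̂ = 6/sqrt(36*u^2 + 36*v^2 + 1),
  N(u, v) = r_vv · N̂ = 0.
Evaluating at (u, v) = (9/2, -5/2):
  L = 0, M = 6*sqrt(955)/955, N = 0.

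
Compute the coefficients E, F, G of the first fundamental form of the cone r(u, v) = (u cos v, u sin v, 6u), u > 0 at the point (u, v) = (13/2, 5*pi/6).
E = 37;  F = 0;  G = 169/4

Partials: r_u = (cos(v), sin(v), 6), r_v = (-u*sin(v), u*cos(v), 0). As functions of (u, v):
  E = r_u · r_u = 37,
  F = r_u · r_v = 0,
  G = r_v · r_v = u^2.
Evaluating at (u, v) = (13/2, 5*pi/6): E = 37, F = 0, G = 169/4.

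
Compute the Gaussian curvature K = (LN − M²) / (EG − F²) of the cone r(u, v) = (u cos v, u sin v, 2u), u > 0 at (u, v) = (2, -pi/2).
K = 0

Coefficients of the first fundamental form: E = 5, F = 0, G = u^2.
Coefficients of the second fundamental form: L = 0, M = 0, N = 2*sqrt(5)*u^2/(5*Abs(u)).
Assemble K = (LN − M²)/(EG − F²) = 0. At (u, v) = (2, -pi/2): K = 0.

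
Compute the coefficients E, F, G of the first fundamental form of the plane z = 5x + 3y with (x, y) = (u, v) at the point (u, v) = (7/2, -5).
E = 26;  F = 15;  G = 10

Partials: r_u = (1, 0, 5), r_v = (0, 1, 3). As functions of (u, v):
  E = r_u · r_u = 26,
  F = r_u · r_v = 15,
  G = r_v · r_v = 10.
Evaluating at (u, v) = (7/2, -5): E = 26, F = 15, G = 10.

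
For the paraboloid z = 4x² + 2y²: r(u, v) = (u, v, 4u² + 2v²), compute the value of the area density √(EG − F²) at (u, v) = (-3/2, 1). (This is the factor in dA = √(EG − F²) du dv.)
√(EG − F²)|_{(-3/2, 1)} = sqrt(161)

E = 64*u^2 + 1, F = 32*u*v, G = 16*v^2 + 1, so EG − F² = 64*u^2 + 16*v^2 + 1. Taking the positive square root: √(EG − F²) = sqrt(64*u^2 + 16*v^2 + 1). At (u, v) = (-3/2, 1): sqrt(161).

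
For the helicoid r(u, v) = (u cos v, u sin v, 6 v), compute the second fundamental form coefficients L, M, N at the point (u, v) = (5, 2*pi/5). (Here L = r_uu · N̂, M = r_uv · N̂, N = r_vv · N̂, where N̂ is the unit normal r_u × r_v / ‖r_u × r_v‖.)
L = 0;  M = -6*sqrt(61)/61;  N = 0

Compute the unit normal N̂(u, v) = (6*sin(v)/sqrt(u^2 + 36), -6*cos(v)/sqrt(u^2 + 36), u/sqrt(u^2 + 36)), and the second partials r_uu, r_uv, r_vv. Take dot products:
  L(u, v) = r_uu · N̂ = 0,
  M(u, v) = r_uv · N̂ = -6/sqrt(u^2 + 36),
  N(u, v) = r_vv · N̂ = 0.
Evaluating at (u, v) = (5, 2*pi/5):
  L = 0, M = -6*sqrt(61)/61, N = 0.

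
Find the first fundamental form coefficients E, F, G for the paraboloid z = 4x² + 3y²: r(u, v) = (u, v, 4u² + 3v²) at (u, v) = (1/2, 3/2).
E = 17;  F = 36;  G = 82

Partials: r_u = (1, 0, 8*u), r_v = (0, 1, 6*v). As functions of (u, v):
  E = r_u · r_u = 64*u^2 + 1,
  F = r_u · r_v = 48*u*v,
  G = r_v · r_v = 36*v^2 + 1.
Evaluating at (u, v) = (1/2, 3/2): E = 17, F = 36, G = 82.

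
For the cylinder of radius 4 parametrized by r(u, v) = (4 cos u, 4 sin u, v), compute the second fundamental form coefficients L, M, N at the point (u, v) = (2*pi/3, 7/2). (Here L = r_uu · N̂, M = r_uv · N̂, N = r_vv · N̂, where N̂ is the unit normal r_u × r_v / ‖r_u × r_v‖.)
L = -4;  M = 0;  N = 0

Compute the unit normal N̂(u, v) = (cos(u), sin(u), 0), and the second partials r_uu, r_uv, r_vv. Take dot products:
  L(u, v) = r_uu · N̂ = -4,
  M(u, v) = r_uv · N̂ = 0,
  N(u, v) = r_vv · N̂ = 0.
Evaluating at (u, v) = (2*pi/3, 7/2):
  L = -4, M = 0, N = 0.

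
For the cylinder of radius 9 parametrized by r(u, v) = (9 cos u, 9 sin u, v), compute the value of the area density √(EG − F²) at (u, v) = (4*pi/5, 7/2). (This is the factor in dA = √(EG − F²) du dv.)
√(EG − F²)|_{(4*pi/5, 7/2)} = 9

E = 81, F = 0, G = 1, so EG − F² = 81. Taking the positive square root: √(EG − F²) = 9. At (u, v) = (4*pi/5, 7/2): 9.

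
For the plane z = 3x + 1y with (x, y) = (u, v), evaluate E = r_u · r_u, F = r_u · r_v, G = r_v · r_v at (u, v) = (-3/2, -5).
E = 10;  F = 3;  G = 2

Partials: r_u = (1, 0, 3), r_v = (0, 1, 1). As functions of (u, v):
  E = r_u · r_u = 10,
  F = r_u · r_v = 3,
  G = r_v · r_v = 2.
Evaluating at (u, v) = (-3/2, -5): E = 10, F = 3, G = 2.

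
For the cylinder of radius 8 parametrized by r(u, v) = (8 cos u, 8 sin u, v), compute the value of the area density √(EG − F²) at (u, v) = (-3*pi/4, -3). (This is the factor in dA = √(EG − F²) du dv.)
√(EG − F²)|_{(-3*pi/4, -3)} = 8

E = 64, F = 0, G = 1, so EG − F² = 64. Taking the positive square root: √(EG − F²) = 8. At (u, v) = (-3*pi/4, -3): 8.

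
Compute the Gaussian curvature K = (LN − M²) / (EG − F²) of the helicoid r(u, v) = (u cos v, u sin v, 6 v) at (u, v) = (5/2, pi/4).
K = -576/28561

Coefficients of the first fundamental form: E = 1, F = 0, G = u^2 + 36.
Coefficients of the second fundamental form: L = 0, M = -6/sqrt(u^2 + 36), N = 0.
Assemble K = (LN − M²)/(EG − F²) = -36/(u^2 + 36)^2. At (u, v) = (5/2, pi/4): K = -576/28561.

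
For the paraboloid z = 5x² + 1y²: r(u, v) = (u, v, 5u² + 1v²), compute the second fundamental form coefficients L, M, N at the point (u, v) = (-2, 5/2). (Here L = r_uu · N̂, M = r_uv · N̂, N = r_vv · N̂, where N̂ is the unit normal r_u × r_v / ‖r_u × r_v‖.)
L = 5*sqrt(426)/213;  M = 0;  N = sqrt(426)/213

Compute the unit normal N̂(u, v) = (-10*u/sqrt(100*u^2 + 4*v^2 + 1), -2*v/sqrt(100*u^2 + 4*v^2 + 1), 1/sqrt(100*u^2 + 4*v^2 + 1)), and the second partials r_uu, r_uv, r_vv. Take dot products:
  L(u, v) = r_uu · N̂ = 10/sqrt(100*u^2 + 4*v^2 + 1),
  M(u, v) = r_uv · N̂ = 0,
  N(u, v) = r_vv · N̂ = 2/sqrt(100*u^2 + 4*v^2 + 1).
Evaluating at (u, v) = (-2, 5/2):
  L = 5*sqrt(426)/213, M = 0, N = sqrt(426)/213.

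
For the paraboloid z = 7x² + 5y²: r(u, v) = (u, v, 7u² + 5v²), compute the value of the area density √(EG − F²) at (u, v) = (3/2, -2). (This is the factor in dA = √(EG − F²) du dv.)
√(EG − F²)|_{(3/2, -2)} = sqrt(842)

E = 196*u^2 + 1, F = 140*u*v, G = 100*v^2 + 1, so EG − F² = 196*u^2 + 100*v^2 + 1. Taking the positive square root: √(EG − F²) = sqrt(196*u^2 + 100*v^2 + 1). At (u, v) = (3/2, -2): sqrt(842).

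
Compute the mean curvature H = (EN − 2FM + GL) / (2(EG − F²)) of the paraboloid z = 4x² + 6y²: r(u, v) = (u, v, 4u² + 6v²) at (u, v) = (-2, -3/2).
H = 58*sqrt(581)/6889

With E = 64*u^2 + 1, F = 96*u*v, G = 144*v^2 + 1, L = 8/sqrt(64*u^2 + 144*v^2 + 1), M = 0, N = 12/sqrt(64*u^2 + 144*v^2 + 1), assemble
  H = (EN − 2FM + GL) / (2(EG − F²)) = 2*(192*u^2 + 288*v^2 + 5)/(64*u^2 + 144*v^2 + 1)^(3/2).
At (u, v) = (-2, -3/2): H = 58*sqrt(581)/6889.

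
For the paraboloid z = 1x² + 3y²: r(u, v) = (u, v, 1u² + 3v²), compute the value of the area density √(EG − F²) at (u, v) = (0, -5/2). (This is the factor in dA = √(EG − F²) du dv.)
√(EG − F²)|_{(0, -5/2)} = sqrt(226)

E = 4*u^2 + 1, F = 12*u*v, G = 36*v^2 + 1, so EG − F² = 4*u^2 + 36*v^2 + 1. Taking the positive square root: √(EG − F²) = sqrt(4*u^2 + 36*v^2 + 1). At (u, v) = (0, -5/2): sqrt(226).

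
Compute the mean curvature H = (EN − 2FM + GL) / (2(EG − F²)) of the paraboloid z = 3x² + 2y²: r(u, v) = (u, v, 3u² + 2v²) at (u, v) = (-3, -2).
H = 845*sqrt(389)/151321

With E = 36*u^2 + 1, F = 24*u*v, G = 16*v^2 + 1, L = 6/sqrt(36*u^2 + 16*v^2 + 1), M = 0, N = 4/sqrt(36*u^2 + 16*v^2 + 1), assemble
  H = (EN − 2FM + GL) / (2(EG − F²)) = (72*u^2 + 48*v^2 + 5)/(36*u^2 + 16*v^2 + 1)^(3/2).
At (u, v) = (-3, -2): H = 845*sqrt(389)/151321.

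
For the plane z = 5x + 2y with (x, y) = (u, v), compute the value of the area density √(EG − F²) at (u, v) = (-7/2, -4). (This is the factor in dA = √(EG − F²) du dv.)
√(EG − F²)|_{(-7/2, -4)} = sqrt(30)

E = 26, F = 10, G = 5, so EG − F² = 30. Taking the positive square root: √(EG − F²) = sqrt(30). At (u, v) = (-7/2, -4): sqrt(30).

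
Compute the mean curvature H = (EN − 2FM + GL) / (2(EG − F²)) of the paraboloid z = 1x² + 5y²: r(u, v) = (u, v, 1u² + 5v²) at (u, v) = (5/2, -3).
H = 1031*sqrt(926)/857476

With E = 4*u^2 + 1, F = 20*u*v, G = 100*v^2 + 1, L = 2/sqrt(4*u^2 + 100*v^2 + 1), M = 0, N = 10/sqrt(4*u^2 + 100*v^2 + 1), assemble
  H = (EN − 2FM + GL) / (2(EG − F²)) = 2*(10*u^2 + 50*v^2 + 3)/(4*u^2 + 100*v^2 + 1)^(3/2).
At (u, v) = (5/2, -3): H = 1031*sqrt(926)/857476.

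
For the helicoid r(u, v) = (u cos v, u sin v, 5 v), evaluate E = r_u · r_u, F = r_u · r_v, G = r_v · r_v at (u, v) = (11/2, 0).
E = 1;  F = 0;  G = 221/4

Partials: r_u = (cos(v), sin(v), 0), r_v = (-u*sin(v), u*cos(v), 5). As functions of (u, v):
  E = r_u · r_u = 1,
  F = r_u · r_v = 0,
  G = r_v · r_v = u^2 + 25.
Evaluating at (u, v) = (11/2, 0): E = 1, F = 0, G = 221/4.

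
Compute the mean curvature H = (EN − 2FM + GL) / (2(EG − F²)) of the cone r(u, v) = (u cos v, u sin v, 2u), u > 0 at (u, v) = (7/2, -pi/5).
H = 2*sqrt(5)/35

With E = 5, F = 0, G = u^2, L = 0, M = 0, N = 2*sqrt(5)*u^2/(5*Abs(u)), assemble
  H = (EN − 2FM + GL) / (2(EG − F²)) = sqrt(5)/(5*Abs(u)).
At (u, v) = (7/2, -pi/5): H = 2*sqrt(5)/35.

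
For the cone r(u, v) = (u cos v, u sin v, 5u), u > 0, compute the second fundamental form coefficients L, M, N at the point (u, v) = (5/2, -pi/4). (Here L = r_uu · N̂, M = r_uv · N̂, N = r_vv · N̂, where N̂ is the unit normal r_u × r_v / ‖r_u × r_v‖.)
L = 0;  M = 0;  N = 25*sqrt(26)/52

Compute the unit normal N̂(u, v) = (-5*sqrt(26)*u*cos(v)/(26*Abs(u)), -5*sqrt(26)*u*sin(v)/(26*Abs(u)), sqrt(26)*u/(26*Abs(u))), and the second partials r_uu, r_uv, r_vv. Take dot products:
  L(u, v) = r_uu · N̂ = 0,
  M(u, v) = r_uv · N̂ = 0,
  N(u, v) = r_vv · N̂ = 5*sqrt(26)*u^2/(26*Abs(u)).
Evaluating at (u, v) = (5/2, -pi/4):
  L = 0, M = 0, N = 25*sqrt(26)/52.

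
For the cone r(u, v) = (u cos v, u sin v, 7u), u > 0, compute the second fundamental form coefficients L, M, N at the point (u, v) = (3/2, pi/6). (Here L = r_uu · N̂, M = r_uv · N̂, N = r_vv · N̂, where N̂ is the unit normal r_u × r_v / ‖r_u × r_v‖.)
L = 0;  M = 0;  N = 21*sqrt(2)/20

Compute the unit normal N̂(u, v) = (-7*sqrt(2)*u*cos(v)/(10*Abs(u)), -7*sqrt(2)*u*sin(v)/(10*Abs(u)), sqrt(2)*u/(10*Abs(u))), and the second partials r_uu, r_uv, r_vv. Take dot products:
  L(u, v) = r_uu · N̂ = 0,
  M(u, v) = r_uv · N̂ = 0,
  N(u, v) = r_vv · N̂ = 7*sqrt(2)*u^2/(10*Abs(u)).
Evaluating at (u, v) = (3/2, pi/6):
  L = 0, M = 0, N = 21*sqrt(2)/20.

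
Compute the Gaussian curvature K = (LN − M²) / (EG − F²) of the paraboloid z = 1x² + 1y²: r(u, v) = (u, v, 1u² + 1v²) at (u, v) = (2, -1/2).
K = 1/81

Coefficients of the first fundamental form: E = 4*u^2 + 1, F = 4*u*v, G = 4*v^2 + 1.
Coefficients of the second fundamental form: L = 2/sqrt(4*u^2 + 4*v^2 + 1), M = 0, N = 2/sqrt(4*u^2 + 4*v^2 + 1).
Assemble K = (LN − M²)/(EG − F²) = 4/(16*u^4 + 32*u^2*v^2 + 8*u^2 + 16*v^4 + 8*v^2 + 1). At (u, v) = (2, -1/2): K = 1/81.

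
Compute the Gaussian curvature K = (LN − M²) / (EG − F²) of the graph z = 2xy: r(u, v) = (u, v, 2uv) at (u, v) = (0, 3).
K = -4/1369

Coefficients of the first fundamental form: E = 4*v^2 + 1, F = 4*u*v, G = 4*u^2 + 1.
Coefficients of the second fundamental form: L = 0, M = 2/sqrt(4*u^2 + 4*v^2 + 1), N = 0.
Assemble K = (LN − M²)/(EG − F²) = -4/(16*u^4 + 32*u^2*v^2 + 8*u^2 + 16*v^4 + 8*v^2 + 1). At (u, v) = (0, 3): K = -4/1369.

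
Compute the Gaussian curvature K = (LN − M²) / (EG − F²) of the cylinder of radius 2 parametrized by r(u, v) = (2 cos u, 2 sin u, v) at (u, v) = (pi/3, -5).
K = 0

Coefficients of the first fundamental form: E = 4, F = 0, G = 1.
Coefficients of the second fundamental form: L = -2, M = 0, N = 0.
Assemble K = (LN − M²)/(EG − F²) = 0. At (u, v) = (pi/3, -5): K = 0.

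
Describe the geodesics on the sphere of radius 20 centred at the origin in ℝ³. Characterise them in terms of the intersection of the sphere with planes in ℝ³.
Geodesics on the sphere of radius 20 are great circles — circles of radius 20 obtained as the intersection of the sphere with planes through the origin (the centre of the sphere).

A curve α(t) of nonzero constant speed on the sphere of radius 20 is a geodesic iff its acceleration α̈ is everywhere normal to the surface, i.e. parallel to the radial vector α(t). Then d/dt(α × α̇) = α̇ × α̇ + α × α̈ = 0, so α × α̇ is a constant vector n ≠ 0 and α(t) · n = 0 for all t: α lies in the plane through the origin with normal n. The intersection of that plane with the sphere is a circle of radius 20 (a great circle). Conversely, a great circle traversed at constant speed has centripetal acceleration pointing at the origin, hence normal to the sphere, so every great circle is a geodesic.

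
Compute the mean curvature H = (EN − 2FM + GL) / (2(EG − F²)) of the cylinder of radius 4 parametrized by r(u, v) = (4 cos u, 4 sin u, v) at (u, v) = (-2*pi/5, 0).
H = -1/8

With E = 16, F = 0, G = 1, L = -4, M = 0, N = 0, assemble
  H = (EN − 2FM + GL) / (2(EG − F²)) = -1/8.
At (u, v) = (-2*pi/5, 0): H = -1/8.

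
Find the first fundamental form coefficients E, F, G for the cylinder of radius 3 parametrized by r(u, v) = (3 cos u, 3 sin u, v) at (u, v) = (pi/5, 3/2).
E = 9;  F = 0;  G = 1

Partials: r_u = (-3*sin(u), 3*cos(u), 0), r_v = (0, 0, 1). As functions of (u, v):
  E = r_u · r_u = 9,
  F = r_u · r_v = 0,
  G = r_v · r_v = 1.
Evaluating at (u, v) = (pi/5, 3/2): E = 9, F = 0, G = 1.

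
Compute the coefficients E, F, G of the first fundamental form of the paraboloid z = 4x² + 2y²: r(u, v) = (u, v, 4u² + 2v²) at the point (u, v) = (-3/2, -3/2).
E = 145;  F = 72;  G = 37

Partials: r_u = (1, 0, 8*u), r_v = (0, 1, 4*v). As functions of (u, v):
  E = r_u · r_u = 64*u^2 + 1,
  F = r_u · r_v = 32*u*v,
  G = r_v · r_v = 16*v^2 + 1.
Evaluating at (u, v) = (-3/2, -3/2): E = 145, F = 72, G = 37.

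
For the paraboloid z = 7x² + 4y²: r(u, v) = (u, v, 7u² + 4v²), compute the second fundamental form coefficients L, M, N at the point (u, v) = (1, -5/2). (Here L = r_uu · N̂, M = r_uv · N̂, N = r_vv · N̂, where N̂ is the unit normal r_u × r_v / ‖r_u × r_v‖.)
L = 14*sqrt(597)/597;  M = 0;  N = 8*sqrt(597)/597

Compute the unit normal N̂(u, v) = (-14*u/sqrt(196*u^2 + 64*v^2 + 1), -8*v/sqrt(196*u^2 + 64*v^2 + 1), 1/sqrt(196*u^2 + 64*v^2 + 1)), and the second partials r_uu, r_uv, r_vv. Take dot products:
  L(u, v) = r_uu · N̂ = 14/sqrt(196*u^2 + 64*v^2 + 1),
  M(u, v) = r_uv · N̂ = 0,
  N(u, v) = r_vv · N̂ = 8/sqrt(196*u^2 + 64*v^2 + 1).
Evaluating at (u, v) = (1, -5/2):
  L = 14*sqrt(597)/597, M = 0, N = 8*sqrt(597)/597.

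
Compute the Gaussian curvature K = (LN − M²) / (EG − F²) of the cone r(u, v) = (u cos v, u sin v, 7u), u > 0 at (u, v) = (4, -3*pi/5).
K = 0

Coefficients of the first fundamental form: E = 50, F = 0, G = u^2.
Coefficients of the second fundamental form: L = 0, M = 0, N = 7*sqrt(2)*u^2/(10*Abs(u)).
Assemble K = (LN − M²)/(EG − F²) = 0. At (u, v) = (4, -3*pi/5): K = 0.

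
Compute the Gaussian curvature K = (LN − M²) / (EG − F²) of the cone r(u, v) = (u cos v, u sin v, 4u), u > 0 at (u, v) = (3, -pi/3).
K = 0

Coefficients of the first fundamental form: E = 17, F = 0, G = u^2.
Coefficients of the second fundamental form: L = 0, M = 0, N = 4*sqrt(17)*u^2/(17*Abs(u)).
Assemble K = (LN − M²)/(EG − F²) = 0. At (u, v) = (3, -pi/3): K = 0.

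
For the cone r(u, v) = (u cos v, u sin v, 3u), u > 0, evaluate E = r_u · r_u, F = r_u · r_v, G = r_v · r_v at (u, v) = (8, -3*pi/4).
E = 10;  F = 0;  G = 64

Partials: r_u = (cos(v), sin(v), 3), r_v = (-u*sin(v), u*cos(v), 0). As functions of (u, v):
  E = r_u · r_u = 10,
  F = r_u · r_v = 0,
  G = r_v · r_v = u^2.
Evaluating at (u, v) = (8, -3*pi/4): E = 10, F = 0, G = 64.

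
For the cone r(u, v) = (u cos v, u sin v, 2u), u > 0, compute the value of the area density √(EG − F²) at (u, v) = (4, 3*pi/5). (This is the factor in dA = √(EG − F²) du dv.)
√(EG − F²)|_{(4, 3*pi/5)} = 4*sqrt(5)

E = 5, F = 0, G = u^2, so EG − F² = 5*u^2. Taking the positive square root: √(EG − F²) = sqrt(5)*Abs(u). At (u, v) = (4, 3*pi/5): 4*sqrt(5).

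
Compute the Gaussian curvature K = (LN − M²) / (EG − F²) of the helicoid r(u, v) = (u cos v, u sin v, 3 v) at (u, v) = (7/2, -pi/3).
K = -144/7225

Coefficients of the first fundamental form: E = 1, F = 0, G = u^2 + 9.
Coefficients of the second fundamental form: L = 0, M = -3/sqrt(u^2 + 9), N = 0.
Assemble K = (LN − M²)/(EG − F²) = -9/(u^2 + 9)^2. At (u, v) = (7/2, -pi/3): K = -144/7225.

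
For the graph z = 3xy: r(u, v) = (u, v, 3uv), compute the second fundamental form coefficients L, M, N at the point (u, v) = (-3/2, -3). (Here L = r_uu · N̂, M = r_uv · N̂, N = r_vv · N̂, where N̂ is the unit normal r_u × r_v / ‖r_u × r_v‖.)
L = 0;  M = 6*sqrt(409)/409;  N = 0

Compute the unit normal N̂(u, v) = (-3*v/sqrt(9*u^2 + 9*v^2 + 1), -3*u/sqrt(9*u^2 + 9*v^2 + 1), 1/sqrt(9*u^2 + 9*v^2 + 1)), and the second partials r_uu, r_uv, r_vv. Take dot products:
  L(u, v) = r_uu · N̂ = 0,
  M(u, v) = r_uv · N̂ = 3/sqrt(9*u^2 + 9*v^2 + 1),
  N(u, v) = r_vv · N̂ = 0.
Evaluating at (u, v) = (-3/2, -3):
  L = 0, M = 6*sqrt(409)/409, N = 0.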